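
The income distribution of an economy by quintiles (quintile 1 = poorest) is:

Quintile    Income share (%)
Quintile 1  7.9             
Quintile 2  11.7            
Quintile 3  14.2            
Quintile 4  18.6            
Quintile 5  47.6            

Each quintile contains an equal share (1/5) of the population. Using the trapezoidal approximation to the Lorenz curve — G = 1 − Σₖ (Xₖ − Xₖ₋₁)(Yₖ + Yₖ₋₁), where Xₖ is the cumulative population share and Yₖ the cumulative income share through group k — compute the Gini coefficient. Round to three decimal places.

0.345

Cumulative income shares Yₖ: 0.0790, 0.1960, 0.3380, 0.5240, 1.0000
Σ (Xₖ−Xₖ₋₁)(Yₖ+Yₖ₋₁) = (1/5)(0.0790+0.0000) + (1/5)(0.1960+0.0790) + (1/5)(0.3380+0.1960) + (1/5)(0.5240+0.3380) + (1/5)(1.0000+0.5240)
  = 0.0158 + 0.0550 + 0.1068 + 0.1724 + 0.3048 = 0.6548
G = 1 − 0.6548 = 0.3452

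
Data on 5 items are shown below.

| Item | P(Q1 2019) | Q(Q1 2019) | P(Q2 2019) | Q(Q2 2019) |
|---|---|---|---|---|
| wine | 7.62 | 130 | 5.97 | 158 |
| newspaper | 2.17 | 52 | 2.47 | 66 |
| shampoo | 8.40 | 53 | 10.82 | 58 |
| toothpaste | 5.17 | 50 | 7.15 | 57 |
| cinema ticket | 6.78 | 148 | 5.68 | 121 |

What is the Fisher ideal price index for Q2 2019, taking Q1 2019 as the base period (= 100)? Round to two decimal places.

Laspeyres component (base-period weights):
ΣP(Q2 2019)Q(Q1 2019) = 5.97×130 + 2.47×52 + 10.82×53 + 7.15×50 + 5.68×148 = 776.1 + 128.44 + 573.46 + 357.5 + 840.64 = 2676.14
ΣP(Q1 2019)Q(Q1 2019) = 7.62×130 + 2.17×52 + 8.40×53 + 5.17×50 + 6.78×148 = 990.6 + 112.84 + 445.2 + 258.5 + 1003.44 = 2810.58
L = 2676.14 / 2810.58 × 100 = 95.2166
Paasche component (current-period weights):
ΣP(Q2 2019)Q(Q2 2019) = 5.97×158 + 2.47×66 + 10.82×58 + 7.15×57 + 5.68×121 = 943.26 + 163.02 + 627.56 + 407.55 + 687.28 = 2828.67
ΣP(Q1 2019)Q(Q2 2019) = 7.62×158 + 2.17×66 + 8.40×58 + 5.17×57 + 6.78×121 = 1203.96 + 143.22 + 487.2 + 294.69 + 820.38 = 2949.45
P = 2828.67 / 2949.45 × 100 = 95.9050
Fisher = √(L × P) = √(95.2166 × 95.9050) = 95.5602

95.56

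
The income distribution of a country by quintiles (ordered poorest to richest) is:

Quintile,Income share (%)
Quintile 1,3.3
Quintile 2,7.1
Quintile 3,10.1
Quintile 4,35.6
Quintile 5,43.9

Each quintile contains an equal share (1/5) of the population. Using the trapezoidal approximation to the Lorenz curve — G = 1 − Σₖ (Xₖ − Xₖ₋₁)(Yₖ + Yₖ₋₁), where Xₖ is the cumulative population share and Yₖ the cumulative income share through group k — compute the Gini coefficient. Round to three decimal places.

0.439

Cumulative income shares Yₖ: 0.0330, 0.1040, 0.2050, 0.5610, 1.0000
Σ (Xₖ−Xₖ₋₁)(Yₖ+Yₖ₋₁) = (1/5)(0.0330+0.0000) + (1/5)(0.1040+0.0330) + (1/5)(0.2050+0.1040) + (1/5)(0.5610+0.2050) + (1/5)(1.0000+0.5610)
  = 0.0066 + 0.0274 + 0.0618 + 0.1532 + 0.3122 = 0.5612
G = 1 − 0.5612 = 0.4388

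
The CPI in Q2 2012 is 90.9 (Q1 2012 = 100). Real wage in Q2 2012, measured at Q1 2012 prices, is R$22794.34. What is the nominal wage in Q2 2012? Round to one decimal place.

Nominal = Real × (Index/100) = 22794.34 × (90.9/100)
        = 22794.34 × 0.909 = 20720.0551

20720.1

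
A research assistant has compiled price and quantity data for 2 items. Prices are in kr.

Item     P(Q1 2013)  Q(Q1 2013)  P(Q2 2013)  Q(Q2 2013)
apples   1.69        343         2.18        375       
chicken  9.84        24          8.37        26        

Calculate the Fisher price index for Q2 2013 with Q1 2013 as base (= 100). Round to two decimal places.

Laspeyres component (base-period weights):
ΣP(Q2 2013)Q(Q1 2013) = 2.18×343 + 8.37×24 = 747.74 + 200.88 = 948.62
ΣP(Q1 2013)Q(Q1 2013) = 1.69×343 + 9.84×24 = 579.67 + 236.16 = 815.83
L = 948.62 / 815.83 × 100 = 116.2767
Paasche component (current-period weights):
ΣP(Q2 2013)Q(Q2 2013) = 2.18×375 + 8.37×26 = 817.5 + 217.62 = 1035.12
ΣP(Q1 2013)Q(Q2 2013) = 1.69×375 + 9.84×26 = 633.75 + 255.84 = 889.59
P = 1035.12 / 889.59 × 100 = 116.3592
Fisher = √(L × P) = √(116.2767 × 116.3592) = 116.3179

116.32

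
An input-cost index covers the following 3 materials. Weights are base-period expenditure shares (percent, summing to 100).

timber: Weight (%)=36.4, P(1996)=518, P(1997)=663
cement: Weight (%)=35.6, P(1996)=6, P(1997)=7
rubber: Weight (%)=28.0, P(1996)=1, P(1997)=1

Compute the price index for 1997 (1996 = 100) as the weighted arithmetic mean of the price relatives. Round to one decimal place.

timber: 36.4 × (663/518) = 36.4 × 1.279923 = 46.5892
cement: 35.6 × (7/6) = 35.6 × 1.166667 = 41.5333
rubber: 28.0 × (1/1) = 28.0 × 1.000000 = 28.0000
Index = Σ wᵢ·(p₁ᵢ/p₀ᵢ) = 46.5892 + 41.5333 + 28.0000 = 116.1225

116.1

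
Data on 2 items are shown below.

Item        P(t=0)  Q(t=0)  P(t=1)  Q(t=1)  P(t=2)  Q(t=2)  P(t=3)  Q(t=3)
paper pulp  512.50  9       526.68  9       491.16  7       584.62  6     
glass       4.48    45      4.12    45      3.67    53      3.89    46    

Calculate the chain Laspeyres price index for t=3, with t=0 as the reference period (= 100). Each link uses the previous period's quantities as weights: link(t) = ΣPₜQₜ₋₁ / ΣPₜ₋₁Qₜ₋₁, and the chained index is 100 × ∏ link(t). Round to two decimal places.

Link t=0→t=1:
ΣP(t=1)Q(t=0) = 526.68×9 + 4.12×45 = 4740.12 + 185.4 = 4925.52
ΣP(t=0)Q(t=0) = 512.50×9 + 4.48×45 = 4612.5 + 201.6 = 4814.1
link = 4925.52/4814.1 = 1.023145
Link t=1→t=2:
ΣP(t=2)Q(t=1) = 491.16×9 + 3.67×45 = 4420.44 + 165.15 = 4585.59
ΣP(t=1)Q(t=1) = 526.68×9 + 4.12×45 = 4740.12 + 185.4 = 4925.52
link = 4585.59/4925.52 = 0.930986
Link t=2→t=3:
ΣP(t=3)Q(t=2) = 584.62×7 + 3.89×53 = 4092.34 + 206.17 = 4298.51
ΣP(t=2)Q(t=2) = 491.16×7 + 3.67×53 = 3438.12 + 194.51 = 3632.63
link = 4298.51/3632.63 = 1.183305
Chained index = 100 × 1.023145 × 0.930986 × 1.183305 = 112.7137

112.71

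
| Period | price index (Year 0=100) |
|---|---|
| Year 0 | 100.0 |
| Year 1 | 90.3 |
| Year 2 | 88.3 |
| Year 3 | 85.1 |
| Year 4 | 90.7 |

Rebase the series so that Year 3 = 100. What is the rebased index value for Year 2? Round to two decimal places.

Rebased(Year 2) = 88.3 / 85.1 × 100 = 103.7603

103.76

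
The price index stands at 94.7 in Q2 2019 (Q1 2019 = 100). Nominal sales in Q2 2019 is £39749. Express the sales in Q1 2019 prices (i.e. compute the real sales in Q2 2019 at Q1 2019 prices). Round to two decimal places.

Real = Nominal ÷ (Index/100) = 39749 ÷ (94.7/100)
     = 39749 ÷ 0.947 = 41973.6008

41973.60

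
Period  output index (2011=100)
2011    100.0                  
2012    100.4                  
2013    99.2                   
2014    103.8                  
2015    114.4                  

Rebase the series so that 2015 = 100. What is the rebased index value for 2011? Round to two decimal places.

Rebased(2011) = 100.0 / 114.4 × 100 = 87.4126

87.41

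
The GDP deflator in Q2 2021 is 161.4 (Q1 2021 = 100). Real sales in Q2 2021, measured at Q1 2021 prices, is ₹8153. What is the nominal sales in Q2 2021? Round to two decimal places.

13158.94

Nominal = Real × (Index/100) = 8153 × (161.4/100)
        = 8153 × 1.614 = 13158.9420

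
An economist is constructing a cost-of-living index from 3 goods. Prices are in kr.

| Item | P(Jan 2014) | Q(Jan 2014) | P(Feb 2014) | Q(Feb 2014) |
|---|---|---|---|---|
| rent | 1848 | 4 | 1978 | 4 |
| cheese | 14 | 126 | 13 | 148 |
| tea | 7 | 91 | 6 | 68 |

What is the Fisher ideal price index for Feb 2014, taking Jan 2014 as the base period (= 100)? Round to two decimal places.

Laspeyres component (base-period weights):
ΣP(Feb 2014)Q(Jan 2014) = 1978×4 + 13×126 + 6×91 = 7912 + 1638 + 546 = 10096
ΣP(Jan 2014)Q(Jan 2014) = 1848×4 + 14×126 + 7×91 = 7392 + 1764 + 637 = 9793
L = 10096 / 9793 × 100 = 103.0940
Paasche component (current-period weights):
ΣP(Feb 2014)Q(Feb 2014) = 1978×4 + 13×148 + 6×68 = 7912 + 1924 + 408 = 10244
ΣP(Jan 2014)Q(Feb 2014) = 1848×4 + 14×148 + 7×68 = 7392 + 2072 + 476 = 9940
P = 10244 / 9940 × 100 = 103.0584
Fisher = √(L × P) = √(103.0940 × 103.0584) = 103.0762

103.08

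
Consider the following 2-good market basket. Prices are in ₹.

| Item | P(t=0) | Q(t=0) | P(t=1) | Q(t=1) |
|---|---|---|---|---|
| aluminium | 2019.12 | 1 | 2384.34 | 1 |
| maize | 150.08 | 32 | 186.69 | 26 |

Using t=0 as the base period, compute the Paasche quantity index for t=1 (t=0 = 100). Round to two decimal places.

Paasche quantity index uses current-period prices as weights.
ΣP(t=1)·Q(t=1) = 2384.34×1 + 186.69×26 = 2384.34 + 4853.94 = 7238.28
ΣP(t=1)·Q(t=0) = 2384.34×1 + 186.69×32 = 2384.34 + 5974.08 = 8358.42
Index = 7238.28 / 8358.42 × 100 = 86.5987

86.60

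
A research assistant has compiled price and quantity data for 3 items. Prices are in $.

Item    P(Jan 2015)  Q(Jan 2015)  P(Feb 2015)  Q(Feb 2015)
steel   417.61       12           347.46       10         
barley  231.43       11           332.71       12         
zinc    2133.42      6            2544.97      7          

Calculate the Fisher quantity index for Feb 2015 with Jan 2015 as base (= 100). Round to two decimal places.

Laspeyres component (base-period weights):
ΣP(Jan 2015)Q(Feb 2015) = 417.61×10 + 231.43×12 + 2133.42×7 = 4176.1 + 2777.16 + 14933.94 = 21887.2
ΣP(Jan 2015)Q(Jan 2015) = 417.61×12 + 231.43×11 + 2133.42×6 = 5011.32 + 2545.73 + 12800.52 = 20357.57
L = 21887.2 / 20357.57 × 100 = 107.5138
Paasche component (current-period weights):
ΣP(Feb 2015)Q(Feb 2015) = 347.46×10 + 332.71×12 + 2544.97×7 = 3474.6 + 3992.52 + 17814.79 = 25281.91
ΣP(Feb 2015)Q(Jan 2015) = 347.46×12 + 332.71×11 + 2544.97×6 = 4169.52 + 3659.81 + 15269.82 = 23099.15
P = 25281.91 / 23099.15 × 100 = 109.4495
Fisher = √(L × P) = √(107.5138 × 109.4495) = 108.4774

108.48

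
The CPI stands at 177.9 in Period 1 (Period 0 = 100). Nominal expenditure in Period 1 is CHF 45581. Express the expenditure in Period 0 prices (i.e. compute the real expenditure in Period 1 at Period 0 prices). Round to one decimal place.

25621.7

Real = Nominal ÷ (Index/100) = 45581 ÷ (177.9/100)
     = 45581 ÷ 1.779 = 25621.6976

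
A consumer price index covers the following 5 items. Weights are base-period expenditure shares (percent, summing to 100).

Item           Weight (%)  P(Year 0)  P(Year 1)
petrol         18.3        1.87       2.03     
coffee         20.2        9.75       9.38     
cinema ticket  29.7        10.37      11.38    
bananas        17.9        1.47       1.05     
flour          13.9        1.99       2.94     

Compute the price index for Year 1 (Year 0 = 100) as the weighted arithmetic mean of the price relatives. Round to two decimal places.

petrol: 18.3 × (2.03/1.87) = 18.3 × 1.085561 = 19.8658
coffee: 20.2 × (9.38/9.75) = 20.2 × 0.962051 = 19.4334
cinema ticket: 29.7 × (11.38/10.37) = 29.7 × 1.097396 = 32.5927
bananas: 17.9 × (1.05/1.47) = 17.9 × 0.714286 = 12.7857
flour: 13.9 × (2.94/1.99) = 13.9 × 1.477387 = 20.5357
Index = Σ wᵢ·(p₁ᵢ/p₀ᵢ) = 19.8658 + 19.4334 + 32.5927 + 12.7857 + 20.5357 = 105.2133

105.21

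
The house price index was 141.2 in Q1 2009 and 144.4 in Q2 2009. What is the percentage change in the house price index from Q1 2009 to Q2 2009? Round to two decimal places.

Change = (144.4 − 141.2) / 141.2 × 100
       = 3.2 / 141.2 × 100 = 2.2663%

2.27%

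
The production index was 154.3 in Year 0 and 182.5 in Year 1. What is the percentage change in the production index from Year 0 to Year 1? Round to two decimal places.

18.28%

Change = (182.5 − 154.3) / 154.3 × 100
       = 28.2 / 154.3 × 100 = 18.2761%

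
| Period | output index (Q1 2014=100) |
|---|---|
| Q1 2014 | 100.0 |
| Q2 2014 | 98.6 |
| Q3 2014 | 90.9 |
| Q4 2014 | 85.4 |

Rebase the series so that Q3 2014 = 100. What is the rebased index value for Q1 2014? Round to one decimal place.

110.0

Rebased(Q1 2014) = 100.0 / 90.9 × 100 = 110.0110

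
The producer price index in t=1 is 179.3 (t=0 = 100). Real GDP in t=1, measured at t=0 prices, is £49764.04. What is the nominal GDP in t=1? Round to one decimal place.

89226.9

Nominal = Real × (Index/100) = 49764.04 × (179.3/100)
        = 49764.04 × 1.793 = 89226.9237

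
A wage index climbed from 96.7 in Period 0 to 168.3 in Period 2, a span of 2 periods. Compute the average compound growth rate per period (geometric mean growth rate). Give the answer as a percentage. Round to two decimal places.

Growth factor = (168.3/96.7)^(1/2) = (1.740434)^(1/2) = 1.319255
Growth rate = 1.319255 − 1 = 0.319255 = 31.9255%

31.93%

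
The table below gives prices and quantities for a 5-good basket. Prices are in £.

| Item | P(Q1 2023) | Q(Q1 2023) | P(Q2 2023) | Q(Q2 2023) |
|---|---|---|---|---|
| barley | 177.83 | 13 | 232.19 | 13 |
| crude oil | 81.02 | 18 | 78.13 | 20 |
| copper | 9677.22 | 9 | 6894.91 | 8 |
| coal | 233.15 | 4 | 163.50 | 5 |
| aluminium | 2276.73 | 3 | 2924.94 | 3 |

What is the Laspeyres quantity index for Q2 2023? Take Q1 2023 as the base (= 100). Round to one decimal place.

90.6

Laspeyres quantity index uses base-period prices as weights.
ΣP(Q1 2023)·Q(Q2 2023) = 177.83×13 + 81.02×20 + 9677.22×8 + 233.15×5 + 2276.73×3 = 2311.79 + 1620.4 + 77417.76 + 1165.75 + 6830.19 = 89345.89
ΣP(Q1 2023)·Q(Q1 2023) = 177.83×13 + 81.02×18 + 9677.22×9 + 233.15×4 + 2276.73×3 = 2311.79 + 1458.36 + 87094.98 + 932.6 + 6830.19 = 98627.92
Index = 89345.89 / 98627.92 × 100 = 90.5888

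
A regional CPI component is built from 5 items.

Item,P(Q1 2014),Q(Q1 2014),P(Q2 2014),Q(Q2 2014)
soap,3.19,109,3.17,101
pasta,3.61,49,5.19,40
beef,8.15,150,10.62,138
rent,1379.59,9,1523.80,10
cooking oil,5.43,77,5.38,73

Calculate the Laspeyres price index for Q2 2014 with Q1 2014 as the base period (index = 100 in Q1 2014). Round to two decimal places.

Laspeyres price index uses base-period quantities as weights.
ΣP(Q2 2014)·Q(Q1 2014) = 3.17×109 + 5.19×49 + 10.62×150 + 1523.80×9 + 5.38×77 = 345.53 + 254.31 + 1593 + 13714.2 + 414.26 = 16321.3
ΣP(Q1 2014)·Q(Q1 2014) = 3.19×109 + 3.61×49 + 8.15×150 + 1379.59×9 + 5.43×77 = 347.71 + 176.89 + 1222.5 + 12416.31 + 418.11 = 14581.52
Index = 16321.3 / 14581.52 × 100 = 111.9314

111.93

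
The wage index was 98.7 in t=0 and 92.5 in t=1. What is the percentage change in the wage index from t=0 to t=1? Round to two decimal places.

-6.28%

Change = (92.5 − 98.7) / 98.7 × 100
       = -6.2 / 98.7 × 100 = -6.2817%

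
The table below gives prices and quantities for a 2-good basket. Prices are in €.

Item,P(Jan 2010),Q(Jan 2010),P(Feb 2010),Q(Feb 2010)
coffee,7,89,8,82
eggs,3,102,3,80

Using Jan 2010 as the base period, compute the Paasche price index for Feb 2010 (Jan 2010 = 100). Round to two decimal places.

110.07

Paasche price index uses current-period quantities as weights.
ΣP(Feb 2010)·Q(Feb 2010) = 8×82 + 3×80 = 656 + 240 = 896
ΣP(Jan 2010)·Q(Feb 2010) = 7×82 + 3×80 = 574 + 240 = 814
Index = 896 / 814 × 100 = 110.0737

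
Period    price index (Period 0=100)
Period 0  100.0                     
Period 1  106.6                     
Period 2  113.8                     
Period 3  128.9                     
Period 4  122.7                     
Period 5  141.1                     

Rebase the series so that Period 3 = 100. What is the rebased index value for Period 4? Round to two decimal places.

95.19

Rebased(Period 4) = 122.7 / 128.9 × 100 = 95.1901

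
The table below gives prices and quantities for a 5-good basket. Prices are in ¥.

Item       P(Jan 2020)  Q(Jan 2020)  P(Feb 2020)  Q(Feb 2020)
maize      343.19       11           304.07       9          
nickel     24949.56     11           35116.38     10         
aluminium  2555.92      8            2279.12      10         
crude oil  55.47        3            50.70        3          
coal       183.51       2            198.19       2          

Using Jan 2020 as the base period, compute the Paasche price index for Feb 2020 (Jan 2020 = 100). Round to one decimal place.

Paasche price index uses current-period quantities as weights.
ΣP(Feb 2020)·Q(Feb 2020) = 304.07×9 + 35116.38×10 + 2279.12×10 + 50.70×3 + 198.19×2 = 2736.63 + 351163.8 + 22791.2 + 152.1 + 396.38 = 377240.11
ΣP(Jan 2020)·Q(Feb 2020) = 343.19×9 + 24949.56×10 + 2555.92×10 + 55.47×3 + 183.51×2 = 3088.71 + 249495.6 + 25559.2 + 166.41 + 367.02 = 278676.94
Index = 377240.11 / 278676.94 × 100 = 135.3683

135.4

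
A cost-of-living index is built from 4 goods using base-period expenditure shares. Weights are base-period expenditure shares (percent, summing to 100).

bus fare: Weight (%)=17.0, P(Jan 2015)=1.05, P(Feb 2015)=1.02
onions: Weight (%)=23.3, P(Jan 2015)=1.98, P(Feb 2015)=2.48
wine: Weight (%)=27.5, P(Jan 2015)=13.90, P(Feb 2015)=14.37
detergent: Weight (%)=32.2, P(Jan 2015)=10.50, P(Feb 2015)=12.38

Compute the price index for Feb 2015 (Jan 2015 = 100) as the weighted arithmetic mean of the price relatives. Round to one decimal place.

bus fare: 17.0 × (1.02/1.05) = 17.0 × 0.971429 = 16.5143
onions: 23.3 × (2.48/1.98) = 23.3 × 1.252525 = 29.1838
wine: 27.5 × (14.37/13.90) = 27.5 × 1.033813 = 28.4299
detergent: 32.2 × (12.38/10.50) = 32.2 × 1.179048 = 37.9653
Index = Σ wᵢ·(p₁ᵢ/p₀ᵢ) = 16.5143 + 29.1838 + 28.4299 + 37.9653 = 112.0933

112.1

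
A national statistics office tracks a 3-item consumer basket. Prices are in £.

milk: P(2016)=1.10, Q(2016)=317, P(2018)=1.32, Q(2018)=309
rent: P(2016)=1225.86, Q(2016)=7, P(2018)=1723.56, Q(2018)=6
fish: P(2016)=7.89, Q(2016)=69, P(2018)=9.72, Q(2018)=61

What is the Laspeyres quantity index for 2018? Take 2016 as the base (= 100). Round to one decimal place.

86.3

Laspeyres quantity index uses base-period prices as weights.
ΣP(2016)·Q(2018) = 1.10×309 + 1225.86×6 + 7.89×61 = 339.9 + 7355.16 + 481.29 = 8176.35
ΣP(2016)·Q(2016) = 1.10×317 + 1225.86×7 + 7.89×69 = 348.7 + 8581.02 + 544.41 = 9474.13
Index = 8176.35 / 9474.13 × 100 = 86.3019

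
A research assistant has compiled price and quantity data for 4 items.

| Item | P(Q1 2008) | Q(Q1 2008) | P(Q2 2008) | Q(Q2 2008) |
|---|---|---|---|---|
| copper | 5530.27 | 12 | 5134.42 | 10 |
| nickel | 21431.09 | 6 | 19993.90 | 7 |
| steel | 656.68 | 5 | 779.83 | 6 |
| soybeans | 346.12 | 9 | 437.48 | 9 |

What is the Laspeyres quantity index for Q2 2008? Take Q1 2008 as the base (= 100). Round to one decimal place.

Laspeyres quantity index uses base-period prices as weights.
ΣP(Q1 2008)·Q(Q2 2008) = 5530.27×10 + 21431.09×7 + 656.68×6 + 346.12×9 = 55302.7 + 150017.63 + 3940.08 + 3115.08 = 212375.49
ΣP(Q1 2008)·Q(Q1 2008) = 5530.27×12 + 21431.09×6 + 656.68×5 + 346.12×9 = 66363.24 + 128586.54 + 3283.4 + 3115.08 = 201348.26
Index = 212375.49 / 201348.26 × 100 = 105.4767

105.5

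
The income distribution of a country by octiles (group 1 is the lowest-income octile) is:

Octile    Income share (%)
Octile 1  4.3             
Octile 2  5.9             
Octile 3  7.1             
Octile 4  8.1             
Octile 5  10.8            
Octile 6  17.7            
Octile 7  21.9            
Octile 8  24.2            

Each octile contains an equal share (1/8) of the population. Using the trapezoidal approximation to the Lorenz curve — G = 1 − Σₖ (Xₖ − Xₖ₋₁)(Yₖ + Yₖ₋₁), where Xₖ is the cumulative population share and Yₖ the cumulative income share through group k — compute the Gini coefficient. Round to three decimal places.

Cumulative income shares Yₖ: 0.0430, 0.1020, 0.1730, 0.2540, 0.3620, 0.5390, 0.7580, 1.0000
Σ (Xₖ−Xₖ₋₁)(Yₖ+Yₖ₋₁) = (1/8)(0.0430+0.0000) + (1/8)(0.1020+0.0430) + (1/8)(0.1730+0.1020) + (1/8)(0.2540+0.1730) + (1/8)(0.3620+0.2540) + (1/8)(0.5390+0.3620) + (1/8)(0.7580+0.5390) + (1/8)(1.0000+0.7580)
  = 0.0054 + 0.0181 + 0.0344 + 0.0534 + 0.0770 + 0.1126 + 0.1621 + 0.2197 = 0.6827
G = 1 − 0.6827 = 0.3173

0.317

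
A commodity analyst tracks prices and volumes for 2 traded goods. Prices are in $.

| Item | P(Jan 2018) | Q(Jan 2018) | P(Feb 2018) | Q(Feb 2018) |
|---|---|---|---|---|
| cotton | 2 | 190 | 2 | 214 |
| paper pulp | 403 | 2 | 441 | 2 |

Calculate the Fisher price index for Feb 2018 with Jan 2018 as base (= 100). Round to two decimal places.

Laspeyres component (base-period weights):
ΣP(Feb 2018)Q(Jan 2018) = 2×190 + 441×2 = 380 + 882 = 1262
ΣP(Jan 2018)Q(Jan 2018) = 2×190 + 403×2 = 380 + 806 = 1186
L = 1262 / 1186 × 100 = 106.4081
Paasche component (current-period weights):
ΣP(Feb 2018)Q(Feb 2018) = 2×214 + 441×2 = 428 + 882 = 1310
ΣP(Jan 2018)Q(Feb 2018) = 2×214 + 403×2 = 428 + 806 = 1234
P = 1310 / 1234 × 100 = 106.1588
Fisher = √(L × P) = √(106.4081 × 106.1588) = 106.2834

106.28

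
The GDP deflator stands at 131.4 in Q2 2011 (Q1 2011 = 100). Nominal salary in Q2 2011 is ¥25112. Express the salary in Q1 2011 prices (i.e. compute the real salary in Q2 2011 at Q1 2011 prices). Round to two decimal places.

19111.11

Real = Nominal ÷ (Index/100) = 25112 ÷ (131.4/100)
     = 25112 ÷ 1.314 = 19111.1111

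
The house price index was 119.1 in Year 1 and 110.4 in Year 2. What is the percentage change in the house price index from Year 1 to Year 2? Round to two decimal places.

-7.30%

Change = (110.4 − 119.1) / 119.1 × 100
       = -8.7 / 119.1 × 100 = -7.3048%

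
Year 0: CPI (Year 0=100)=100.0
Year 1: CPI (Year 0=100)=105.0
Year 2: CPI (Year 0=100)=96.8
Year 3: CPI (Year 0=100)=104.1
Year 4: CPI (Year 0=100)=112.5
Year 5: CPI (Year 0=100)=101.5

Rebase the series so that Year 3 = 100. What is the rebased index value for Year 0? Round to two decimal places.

Rebased(Year 0) = 100.0 / 104.1 × 100 = 96.0615

96.06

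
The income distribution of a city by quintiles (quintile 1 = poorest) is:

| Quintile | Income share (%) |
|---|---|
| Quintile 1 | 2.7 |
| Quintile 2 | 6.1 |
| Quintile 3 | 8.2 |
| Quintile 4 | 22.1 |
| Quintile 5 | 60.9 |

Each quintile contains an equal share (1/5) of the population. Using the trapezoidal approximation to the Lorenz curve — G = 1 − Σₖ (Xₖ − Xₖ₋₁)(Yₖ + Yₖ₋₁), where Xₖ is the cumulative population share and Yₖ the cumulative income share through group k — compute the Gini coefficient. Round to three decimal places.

Cumulative income shares Yₖ: 0.0270, 0.0880, 0.1700, 0.3910, 1.0000
Σ (Xₖ−Xₖ₋₁)(Yₖ+Yₖ₋₁) = (1/5)(0.0270+0.0000) + (1/5)(0.0880+0.0270) + (1/5)(0.1700+0.0880) + (1/5)(0.3910+0.1700) + (1/5)(1.0000+0.3910)
  = 0.0054 + 0.0230 + 0.0516 + 0.1122 + 0.2782 = 0.4704
G = 1 − 0.4704 = 0.5296

0.530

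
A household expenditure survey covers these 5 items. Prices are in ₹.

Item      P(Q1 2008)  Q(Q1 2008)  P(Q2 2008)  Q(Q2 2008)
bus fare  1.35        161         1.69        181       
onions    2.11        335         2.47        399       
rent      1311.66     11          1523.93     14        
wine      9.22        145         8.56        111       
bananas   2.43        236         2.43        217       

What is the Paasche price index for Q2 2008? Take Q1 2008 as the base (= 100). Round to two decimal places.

Paasche price index uses current-period quantities as weights.
ΣP(Q2 2008)·Q(Q2 2008) = 1.69×181 + 2.47×399 + 1523.93×14 + 8.56×111 + 2.43×217 = 305.89 + 985.53 + 21335.02 + 950.16 + 527.31 = 24103.91
ΣP(Q1 2008)·Q(Q2 2008) = 1.35×181 + 2.11×399 + 1311.66×14 + 9.22×111 + 2.43×217 = 244.35 + 841.89 + 18363.24 + 1023.42 + 527.31 = 21000.21
Index = 24103.91 / 21000.21 × 100 = 114.7794

114.78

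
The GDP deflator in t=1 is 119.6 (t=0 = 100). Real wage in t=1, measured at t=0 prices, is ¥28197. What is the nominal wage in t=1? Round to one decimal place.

33723.6

Nominal = Real × (Index/100) = 28197 × (119.6/100)
        = 28197 × 1.196 = 33723.6120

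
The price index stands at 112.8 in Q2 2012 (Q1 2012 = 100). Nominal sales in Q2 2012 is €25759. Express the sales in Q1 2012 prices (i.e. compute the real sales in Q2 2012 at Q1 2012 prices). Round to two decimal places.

22835.99

Real = Nominal ÷ (Index/100) = 25759 ÷ (112.8/100)
     = 25759 ÷ 1.128 = 22835.9929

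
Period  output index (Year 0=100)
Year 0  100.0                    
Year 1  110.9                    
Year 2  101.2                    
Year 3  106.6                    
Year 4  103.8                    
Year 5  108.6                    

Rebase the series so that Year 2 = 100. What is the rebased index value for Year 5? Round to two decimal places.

107.31

Rebased(Year 5) = 108.6 / 101.2 × 100 = 107.3123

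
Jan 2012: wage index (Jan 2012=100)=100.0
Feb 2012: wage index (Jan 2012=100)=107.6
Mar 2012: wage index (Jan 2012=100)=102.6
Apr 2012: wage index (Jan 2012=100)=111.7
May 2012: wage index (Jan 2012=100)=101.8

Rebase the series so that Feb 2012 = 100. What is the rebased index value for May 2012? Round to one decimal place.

94.6

Rebased(May 2012) = 101.8 / 107.6 × 100 = 94.6097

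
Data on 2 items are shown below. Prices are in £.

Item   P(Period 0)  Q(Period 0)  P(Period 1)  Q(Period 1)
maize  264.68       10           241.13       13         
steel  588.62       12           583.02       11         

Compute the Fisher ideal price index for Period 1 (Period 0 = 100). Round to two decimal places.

96.59

Laspeyres component (base-period weights):
ΣP(Period 1)Q(Period 0) = 241.13×10 + 583.02×12 = 2411.3 + 6996.24 = 9407.54
ΣP(Period 0)Q(Period 0) = 264.68×10 + 588.62×12 = 2646.8 + 7063.44 = 9710.24
L = 9407.54 / 9710.24 × 100 = 96.8827
Paasche component (current-period weights):
ΣP(Period 1)Q(Period 1) = 241.13×13 + 583.02×11 = 3134.69 + 6413.22 = 9547.91
ΣP(Period 0)Q(Period 1) = 264.68×13 + 588.62×11 = 3440.84 + 6474.82 = 9915.66
P = 9547.91 / 9915.66 × 100 = 96.2912
Fisher = √(L × P) = √(96.8827 × 96.2912) = 96.5865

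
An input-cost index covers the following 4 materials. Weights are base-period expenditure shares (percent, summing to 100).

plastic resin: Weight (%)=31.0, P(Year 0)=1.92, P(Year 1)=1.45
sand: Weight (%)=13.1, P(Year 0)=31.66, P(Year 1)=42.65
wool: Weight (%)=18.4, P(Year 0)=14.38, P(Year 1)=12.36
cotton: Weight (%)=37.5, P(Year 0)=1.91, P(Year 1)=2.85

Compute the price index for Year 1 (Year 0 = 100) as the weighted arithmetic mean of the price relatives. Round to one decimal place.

112.8

plastic resin: 31.0 × (1.45/1.92) = 31.0 × 0.755208 = 23.4115
sand: 13.1 × (42.65/31.66) = 13.1 × 1.347126 = 17.6473
wool: 18.4 × (12.36/14.38) = 18.4 × 0.859527 = 15.8153
cotton: 37.5 × (2.85/1.91) = 37.5 × 1.492147 = 55.9555
Index = Σ wᵢ·(p₁ᵢ/p₀ᵢ) = 23.4115 + 17.6473 + 15.8153 + 55.9555 = 112.8296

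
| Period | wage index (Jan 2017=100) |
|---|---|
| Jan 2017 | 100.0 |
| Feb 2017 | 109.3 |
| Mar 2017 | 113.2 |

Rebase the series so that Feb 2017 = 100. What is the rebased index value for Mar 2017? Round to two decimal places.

103.57

Rebased(Mar 2017) = 113.2 / 109.3 × 100 = 103.5682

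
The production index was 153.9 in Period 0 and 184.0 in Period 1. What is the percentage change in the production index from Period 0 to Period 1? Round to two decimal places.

19.56%

Change = (184.0 − 153.9) / 153.9 × 100
       = 30.1 / 153.9 × 100 = 19.5582%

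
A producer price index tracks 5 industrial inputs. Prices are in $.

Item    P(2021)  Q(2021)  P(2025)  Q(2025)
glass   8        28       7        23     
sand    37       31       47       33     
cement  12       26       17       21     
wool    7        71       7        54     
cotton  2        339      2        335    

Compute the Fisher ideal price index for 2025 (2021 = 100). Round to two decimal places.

114.82

Laspeyres component (base-period weights):
ΣP(2025)Q(2021) = 7×28 + 47×31 + 17×26 + 7×71 + 2×339 = 196 + 1457 + 442 + 497 + 678 = 3270
ΣP(2021)Q(2021) = 8×28 + 37×31 + 12×26 + 7×71 + 2×339 = 224 + 1147 + 312 + 497 + 678 = 2858
L = 3270 / 2858 × 100 = 114.4157
Paasche component (current-period weights):
ΣP(2025)Q(2025) = 7×23 + 47×33 + 17×21 + 7×54 + 2×335 = 161 + 1551 + 357 + 378 + 670 = 3117
ΣP(2021)Q(2025) = 8×23 + 37×33 + 12×21 + 7×54 + 2×335 = 184 + 1221 + 252 + 378 + 670 = 2705
P = 3117 / 2705 × 100 = 115.2311
Fisher = √(L × P) = √(114.4157 × 115.2311) = 114.8226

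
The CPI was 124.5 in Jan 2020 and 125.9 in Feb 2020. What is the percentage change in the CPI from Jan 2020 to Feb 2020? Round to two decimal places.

1.12%

Change = (125.9 − 124.5) / 124.5 × 100
       = 1.4 / 124.5 × 100 = 1.1245%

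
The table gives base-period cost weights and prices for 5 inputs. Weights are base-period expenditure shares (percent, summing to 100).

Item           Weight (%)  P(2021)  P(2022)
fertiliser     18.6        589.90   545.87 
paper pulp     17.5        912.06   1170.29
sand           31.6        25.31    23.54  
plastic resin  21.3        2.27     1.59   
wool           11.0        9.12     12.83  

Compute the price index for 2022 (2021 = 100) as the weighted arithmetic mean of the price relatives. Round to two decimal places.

fertiliser: 18.6 × (545.87/589.90) = 18.6 × 0.925360 = 17.2117
paper pulp: 17.5 × (1170.29/912.06) = 17.5 × 1.283128 = 22.4547
sand: 31.6 × (23.54/25.31) = 31.6 × 0.930067 = 29.3901
plastic resin: 21.3 × (1.59/2.27) = 21.3 × 0.700441 = 14.9194
wool: 11.0 × (12.83/9.12) = 11.0 × 1.406798 = 15.4748
Index = Σ wᵢ·(p₁ᵢ/p₀ᵢ) = 17.2117 + 22.4547 + 29.3901 + 14.9194 + 15.4748 = 99.4507

99.45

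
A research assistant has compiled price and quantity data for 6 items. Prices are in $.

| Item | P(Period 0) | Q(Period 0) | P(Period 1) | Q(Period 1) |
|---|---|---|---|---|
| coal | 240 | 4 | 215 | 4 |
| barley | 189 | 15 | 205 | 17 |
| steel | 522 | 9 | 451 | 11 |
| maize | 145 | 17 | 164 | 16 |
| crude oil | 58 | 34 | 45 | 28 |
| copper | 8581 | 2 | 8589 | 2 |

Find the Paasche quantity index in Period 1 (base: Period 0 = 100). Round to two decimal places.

Paasche quantity index uses current-period prices as weights.
ΣP(Period 1)·Q(Period 1) = 215×4 + 205×17 + 451×11 + 164×16 + 45×28 + 8589×2 = 860 + 3485 + 4961 + 2624 + 1260 + 17178 = 30368
ΣP(Period 1)·Q(Period 0) = 215×4 + 205×15 + 451×9 + 164×17 + 45×34 + 8589×2 = 860 + 3075 + 4059 + 2788 + 1530 + 17178 = 29490
Index = 30368 / 29490 × 100 = 102.9773

102.98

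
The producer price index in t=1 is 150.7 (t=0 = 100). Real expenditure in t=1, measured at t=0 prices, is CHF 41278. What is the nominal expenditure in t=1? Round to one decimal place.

62205.9

Nominal = Real × (Index/100) = 41278 × (150.7/100)
        = 41278 × 1.507 = 62205.9460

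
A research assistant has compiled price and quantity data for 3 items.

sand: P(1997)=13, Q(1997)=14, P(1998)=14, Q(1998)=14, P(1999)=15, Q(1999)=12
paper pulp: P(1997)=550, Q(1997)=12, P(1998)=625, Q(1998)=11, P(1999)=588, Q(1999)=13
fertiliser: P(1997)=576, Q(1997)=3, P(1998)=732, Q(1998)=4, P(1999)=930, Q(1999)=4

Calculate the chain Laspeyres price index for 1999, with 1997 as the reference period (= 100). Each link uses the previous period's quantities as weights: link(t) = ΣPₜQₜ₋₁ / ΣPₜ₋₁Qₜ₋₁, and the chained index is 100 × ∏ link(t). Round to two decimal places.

120.88

Link 1997→1998:
ΣP(1998)Q(1997) = 14×14 + 625×12 + 732×3 = 196 + 7500 + 2196 = 9892
ΣP(1997)Q(1997) = 13×14 + 550×12 + 576×3 = 182 + 6600 + 1728 = 8510
link = 9892/8510 = 1.162397
Link 1998→1999:
ΣP(1999)Q(1998) = 15×14 + 588×11 + 930×4 = 210 + 6468 + 3720 = 10398
ΣP(1998)Q(1998) = 14×14 + 625×11 + 732×4 = 196 + 6875 + 2928 = 9999
link = 10398/9999 = 1.039904
Chained index = 100 × 1.162397 × 1.039904 = 120.8781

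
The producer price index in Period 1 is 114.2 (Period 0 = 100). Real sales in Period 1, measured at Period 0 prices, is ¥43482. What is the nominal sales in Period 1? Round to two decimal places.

Nominal = Real × (Index/100) = 43482 × (114.2/100)
        = 43482 × 1.142 = 49656.4440

49656.44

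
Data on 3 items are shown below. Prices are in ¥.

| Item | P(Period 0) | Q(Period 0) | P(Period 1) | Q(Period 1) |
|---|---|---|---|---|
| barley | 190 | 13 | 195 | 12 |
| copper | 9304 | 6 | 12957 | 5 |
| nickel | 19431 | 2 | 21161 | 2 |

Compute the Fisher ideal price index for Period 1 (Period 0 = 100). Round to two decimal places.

Laspeyres component (base-period weights):
ΣP(Period 1)Q(Period 0) = 195×13 + 12957×6 + 21161×2 = 2535 + 77742 + 42322 = 122599
ΣP(Period 0)Q(Period 0) = 190×13 + 9304×6 + 19431×2 = 2470 + 55824 + 38862 = 97156
L = 122599 / 97156 × 100 = 126.1878
Paasche component (current-period weights):
ΣP(Period 1)Q(Period 1) = 195×12 + 12957×5 + 21161×2 = 2340 + 64785 + 42322 = 109447
ΣP(Period 0)Q(Period 1) = 190×12 + 9304×5 + 19431×2 = 2280 + 46520 + 38862 = 87662
P = 109447 / 87662 × 100 = 124.8511
Fisher = √(L × P) = √(126.1878 × 124.8511) = 125.5177

125.52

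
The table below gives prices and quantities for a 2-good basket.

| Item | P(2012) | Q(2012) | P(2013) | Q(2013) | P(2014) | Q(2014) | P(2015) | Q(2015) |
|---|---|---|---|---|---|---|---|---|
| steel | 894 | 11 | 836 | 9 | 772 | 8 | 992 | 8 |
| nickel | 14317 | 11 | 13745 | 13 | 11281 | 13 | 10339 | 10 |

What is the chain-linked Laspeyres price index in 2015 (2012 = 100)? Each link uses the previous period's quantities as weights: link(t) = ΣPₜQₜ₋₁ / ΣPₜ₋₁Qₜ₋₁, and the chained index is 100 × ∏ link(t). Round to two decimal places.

73.65

Link 2012→2013:
ΣP(2013)Q(2012) = 836×11 + 13745×11 = 9196 + 151195 = 160391
ΣP(2012)Q(2012) = 894×11 + 14317×11 = 9834 + 157487 = 167321
link = 160391/167321 = 0.958583
Link 2013→2014:
ΣP(2014)Q(2013) = 772×9 + 11281×13 = 6948 + 146653 = 153601
ΣP(2013)Q(2013) = 836×9 + 13745×13 = 7524 + 178685 = 186209
link = 153601/186209 = 0.824885
Link 2014→2015:
ΣP(2015)Q(2014) = 992×8 + 10339×13 = 7936 + 134407 = 142343
ΣP(2014)Q(2014) = 772×8 + 11281×13 = 6176 + 146653 = 152829
link = 142343/152829 = 0.931387
Chained index = 100 × 0.958583 × 0.824885 × 0.931387 = 73.6467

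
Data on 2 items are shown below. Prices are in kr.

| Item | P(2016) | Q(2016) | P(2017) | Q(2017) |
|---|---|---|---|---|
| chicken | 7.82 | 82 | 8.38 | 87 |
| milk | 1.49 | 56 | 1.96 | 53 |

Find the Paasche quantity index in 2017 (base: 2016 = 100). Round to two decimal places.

Paasche quantity index uses current-period prices as weights.
ΣP(2017)·Q(2017) = 8.38×87 + 1.96×53 = 729.06 + 103.88 = 832.94
ΣP(2017)·Q(2016) = 8.38×82 + 1.96×56 = 687.16 + 109.76 = 796.92
Index = 832.94 / 796.92 × 100 = 104.5199

104.52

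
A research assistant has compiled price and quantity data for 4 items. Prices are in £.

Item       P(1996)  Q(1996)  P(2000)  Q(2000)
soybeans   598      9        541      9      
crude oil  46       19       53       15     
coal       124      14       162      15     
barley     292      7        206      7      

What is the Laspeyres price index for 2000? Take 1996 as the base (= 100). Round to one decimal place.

95.5

Laspeyres price index uses base-period quantities as weights.
ΣP(2000)·Q(1996) = 541×9 + 53×19 + 162×14 + 206×7 = 4869 + 1007 + 2268 + 1442 = 9586
ΣP(1996)·Q(1996) = 598×9 + 46×19 + 124×14 + 292×7 = 5382 + 874 + 1736 + 2044 = 10036
Index = 9586 / 10036 × 100 = 95.5161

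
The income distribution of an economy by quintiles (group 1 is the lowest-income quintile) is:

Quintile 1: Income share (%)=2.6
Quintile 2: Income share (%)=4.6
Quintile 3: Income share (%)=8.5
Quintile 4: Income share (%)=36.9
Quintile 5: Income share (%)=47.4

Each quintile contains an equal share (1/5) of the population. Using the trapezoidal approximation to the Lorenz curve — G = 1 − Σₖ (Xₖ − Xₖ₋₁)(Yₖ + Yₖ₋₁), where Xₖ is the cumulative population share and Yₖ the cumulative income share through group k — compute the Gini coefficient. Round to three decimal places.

0.488

Cumulative income shares Yₖ: 0.0260, 0.0720, 0.1570, 0.5260, 1.0000
Σ (Xₖ−Xₖ₋₁)(Yₖ+Yₖ₋₁) = (1/5)(0.0260+0.0000) + (1/5)(0.0720+0.0260) + (1/5)(0.1570+0.0720) + (1/5)(0.5260+0.1570) + (1/5)(1.0000+0.5260)
  = 0.0052 + 0.0196 + 0.0458 + 0.1366 + 0.3052 = 0.5124
G = 1 − 0.5124 = 0.4876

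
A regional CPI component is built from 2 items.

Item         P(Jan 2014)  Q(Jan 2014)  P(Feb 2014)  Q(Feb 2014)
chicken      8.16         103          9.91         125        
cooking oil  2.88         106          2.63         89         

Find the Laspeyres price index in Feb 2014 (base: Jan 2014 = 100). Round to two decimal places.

113.42

Laspeyres price index uses base-period quantities as weights.
ΣP(Feb 2014)·Q(Jan 2014) = 9.91×103 + 2.63×106 = 1020.73 + 278.78 = 1299.51
ΣP(Jan 2014)·Q(Jan 2014) = 8.16×103 + 2.88×106 = 840.48 + 305.28 = 1145.76
Index = 1299.51 / 1145.76 × 100 = 113.4190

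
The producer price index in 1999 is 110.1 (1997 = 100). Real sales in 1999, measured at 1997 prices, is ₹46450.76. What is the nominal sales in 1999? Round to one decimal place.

Nominal = Real × (Index/100) = 46450.76 × (110.1/100)
        = 46450.76 × 1.101 = 51142.2868

51142.3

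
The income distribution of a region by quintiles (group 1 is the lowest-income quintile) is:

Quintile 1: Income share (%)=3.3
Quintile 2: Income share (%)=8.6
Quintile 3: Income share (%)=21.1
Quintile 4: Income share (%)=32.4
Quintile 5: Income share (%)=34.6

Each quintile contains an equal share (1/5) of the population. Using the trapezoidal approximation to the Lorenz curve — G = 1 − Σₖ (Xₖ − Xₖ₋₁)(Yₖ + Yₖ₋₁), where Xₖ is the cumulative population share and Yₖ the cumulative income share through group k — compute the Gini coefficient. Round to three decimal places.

Cumulative income shares Yₖ: 0.0330, 0.1190, 0.3300, 0.6540, 1.0000
Σ (Xₖ−Xₖ₋₁)(Yₖ+Yₖ₋₁) = (1/5)(0.0330+0.0000) + (1/5)(0.1190+0.0330) + (1/5)(0.3300+0.1190) + (1/5)(0.6540+0.3300) + (1/5)(1.0000+0.6540)
  = 0.0066 + 0.0304 + 0.0898 + 0.1968 + 0.3308 = 0.6544
G = 1 − 0.6544 = 0.3456

0.346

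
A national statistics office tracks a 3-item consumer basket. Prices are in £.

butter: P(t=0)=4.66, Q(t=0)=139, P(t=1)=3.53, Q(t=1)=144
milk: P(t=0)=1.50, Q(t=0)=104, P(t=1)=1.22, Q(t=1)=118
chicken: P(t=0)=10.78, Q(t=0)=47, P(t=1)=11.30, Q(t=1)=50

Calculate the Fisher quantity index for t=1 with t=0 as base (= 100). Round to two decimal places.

Laspeyres component (base-period weights):
ΣP(t=0)Q(t=1) = 4.66×144 + 1.50×118 + 10.78×50 = 671.04 + 177 + 539 = 1387.04
ΣP(t=0)Q(t=0) = 4.66×139 + 1.50×104 + 10.78×47 = 647.74 + 156 + 506.66 = 1310.4
L = 1387.04 / 1310.4 × 100 = 105.8486
Paasche component (current-period weights):
ΣP(t=1)Q(t=1) = 3.53×144 + 1.22×118 + 11.30×50 = 508.32 + 143.96 + 565 = 1217.28
ΣP(t=1)Q(t=0) = 3.53×139 + 1.22×104 + 11.30×47 = 490.67 + 126.88 + 531.1 = 1148.65
P = 1217.28 / 1148.65 × 100 = 105.9748
Fisher = √(L × P) = √(105.8486 × 105.9748) = 105.9117

105.91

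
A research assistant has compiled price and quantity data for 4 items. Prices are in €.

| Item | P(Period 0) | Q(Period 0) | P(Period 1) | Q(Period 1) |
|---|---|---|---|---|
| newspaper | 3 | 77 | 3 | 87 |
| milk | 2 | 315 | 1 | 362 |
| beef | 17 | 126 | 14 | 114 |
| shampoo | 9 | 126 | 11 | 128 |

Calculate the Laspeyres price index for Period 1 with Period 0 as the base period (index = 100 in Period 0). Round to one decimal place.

Laspeyres price index uses base-period quantities as weights.
ΣP(Period 1)·Q(Period 0) = 3×77 + 1×315 + 14×126 + 11×126 = 231 + 315 + 1764 + 1386 = 3696
ΣP(Period 0)·Q(Period 0) = 3×77 + 2×315 + 17×126 + 9×126 = 231 + 630 + 2142 + 1134 = 4137
Index = 3696 / 4137 × 100 = 89.3401

89.3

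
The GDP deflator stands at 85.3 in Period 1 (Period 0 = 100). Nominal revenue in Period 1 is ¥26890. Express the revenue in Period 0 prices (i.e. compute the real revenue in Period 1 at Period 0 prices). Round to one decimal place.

Real = Nominal ÷ (Index/100) = 26890 ÷ (85.3/100)
     = 26890 ÷ 0.853 = 31524.0328

31524.0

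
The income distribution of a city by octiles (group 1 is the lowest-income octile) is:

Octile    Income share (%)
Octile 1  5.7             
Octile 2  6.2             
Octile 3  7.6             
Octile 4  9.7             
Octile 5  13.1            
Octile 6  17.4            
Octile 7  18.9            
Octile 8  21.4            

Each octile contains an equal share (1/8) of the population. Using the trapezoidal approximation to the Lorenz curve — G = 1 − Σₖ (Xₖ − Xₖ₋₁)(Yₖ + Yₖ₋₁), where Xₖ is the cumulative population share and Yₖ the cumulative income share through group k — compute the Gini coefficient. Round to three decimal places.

0.258

Cumulative income shares Yₖ: 0.0570, 0.1190, 0.1950, 0.2920, 0.4230, 0.5970, 0.7860, 1.0000
Σ (Xₖ−Xₖ₋₁)(Yₖ+Yₖ₋₁) = (1/8)(0.0570+0.0000) + (1/8)(0.1190+0.0570) + (1/8)(0.1950+0.1190) + (1/8)(0.2920+0.1950) + (1/8)(0.4230+0.2920) + (1/8)(0.5970+0.4230) + (1/8)(0.7860+0.5970) + (1/8)(1.0000+0.7860)
  = 0.0071 + 0.0220 + 0.0393 + 0.0609 + 0.0894 + 0.1275 + 0.1729 + 0.2232 = 0.7422
G = 1 − 0.7422 = 0.2578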